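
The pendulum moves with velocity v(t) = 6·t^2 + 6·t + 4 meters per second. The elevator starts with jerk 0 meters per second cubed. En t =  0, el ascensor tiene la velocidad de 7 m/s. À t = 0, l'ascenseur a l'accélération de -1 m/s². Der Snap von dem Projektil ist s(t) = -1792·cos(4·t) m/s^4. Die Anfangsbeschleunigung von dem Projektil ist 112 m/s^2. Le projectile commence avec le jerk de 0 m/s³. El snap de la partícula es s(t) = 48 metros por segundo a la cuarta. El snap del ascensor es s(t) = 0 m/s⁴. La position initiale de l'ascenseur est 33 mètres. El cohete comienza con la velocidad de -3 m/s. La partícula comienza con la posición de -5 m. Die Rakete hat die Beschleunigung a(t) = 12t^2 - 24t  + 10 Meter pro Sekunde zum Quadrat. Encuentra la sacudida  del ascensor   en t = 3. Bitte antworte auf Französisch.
Nous devons trouver la primitive de notre équation du snap s(t) = 0 1 fois. L'intégrale du snap, avec j(0) = 0, donne le jerk: j(t) = 0. Nous avons le jerk j(t) = 0. En substituant t = 3: j(3) = 0.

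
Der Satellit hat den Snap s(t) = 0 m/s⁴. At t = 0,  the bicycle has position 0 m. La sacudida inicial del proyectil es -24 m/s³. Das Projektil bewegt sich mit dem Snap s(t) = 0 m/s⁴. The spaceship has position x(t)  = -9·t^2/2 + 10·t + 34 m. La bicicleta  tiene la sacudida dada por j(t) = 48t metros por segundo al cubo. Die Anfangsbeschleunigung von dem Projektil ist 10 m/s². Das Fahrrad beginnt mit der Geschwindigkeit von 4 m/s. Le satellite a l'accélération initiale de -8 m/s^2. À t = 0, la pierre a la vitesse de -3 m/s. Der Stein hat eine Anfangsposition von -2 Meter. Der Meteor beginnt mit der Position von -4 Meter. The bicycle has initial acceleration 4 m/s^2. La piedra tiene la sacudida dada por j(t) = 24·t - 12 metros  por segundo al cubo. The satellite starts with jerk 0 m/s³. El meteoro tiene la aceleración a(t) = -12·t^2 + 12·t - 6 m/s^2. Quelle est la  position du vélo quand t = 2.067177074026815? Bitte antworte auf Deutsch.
Ausgehend von dem Ruck j(t) = 48·t, nehmen wir 3 Integrale. Das Integral von dem Ruck, mit a(0) = 4, ergibt die Beschleunigung: a(t) = 24·t^2 + 4. Durch Integration von der Beschleunigung und Verwendung der Anfangsbedingung v(0) = 4, erhalten wir v(t) = 8·t^3 + 4·t + 4. Durch Integration von der Geschwindigkeit und Verwendung der Anfangsbedingung x(0) = 0, erhalten wir x(t) = 2·t^4 + 2·t^2 + 4·t. Aus der Gleichung für die Position x(t) = 2·t^4 + 2·t^2 + 4·t, setzen wir t = 2.067177074026815 ein und erhalten x = 53.3359867831926.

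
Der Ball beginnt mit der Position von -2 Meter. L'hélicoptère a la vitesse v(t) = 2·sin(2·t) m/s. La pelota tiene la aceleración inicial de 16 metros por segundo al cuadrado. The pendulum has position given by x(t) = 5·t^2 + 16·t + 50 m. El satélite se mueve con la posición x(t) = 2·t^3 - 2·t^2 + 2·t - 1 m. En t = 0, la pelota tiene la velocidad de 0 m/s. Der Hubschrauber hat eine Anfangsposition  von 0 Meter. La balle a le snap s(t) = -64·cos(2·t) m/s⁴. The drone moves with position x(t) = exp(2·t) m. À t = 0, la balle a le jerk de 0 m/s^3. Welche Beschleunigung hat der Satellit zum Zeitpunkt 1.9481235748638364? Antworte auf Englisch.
We must differentiate our position equation x(t) = 2·t^3 - 2·t^2 + 2·t - 1 2 times. Differentiating position, we get velocity: v(t) = 6·t^2 - 4·t + 2. Differentiating velocity, we get acceleration: a(t) = 12·t - 4. From the given acceleration equation a(t) = 12·t - 4, we substitute t = 1.9481235748638364 to get a = 19.3774828983660.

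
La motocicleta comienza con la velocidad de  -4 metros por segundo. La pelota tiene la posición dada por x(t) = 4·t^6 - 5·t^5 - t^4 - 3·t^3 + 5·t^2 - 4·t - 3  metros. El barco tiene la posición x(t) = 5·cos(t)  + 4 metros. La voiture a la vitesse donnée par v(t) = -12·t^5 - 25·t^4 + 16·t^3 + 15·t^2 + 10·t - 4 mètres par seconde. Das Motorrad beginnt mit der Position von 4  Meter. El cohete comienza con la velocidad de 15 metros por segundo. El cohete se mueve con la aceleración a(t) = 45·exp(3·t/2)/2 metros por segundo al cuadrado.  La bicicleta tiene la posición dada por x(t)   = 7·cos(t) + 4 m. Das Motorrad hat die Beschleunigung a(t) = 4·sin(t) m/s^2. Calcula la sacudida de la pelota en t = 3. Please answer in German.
Ausgehend von der Position x(t) = 4·t^6 - 5·t^5 - t^4 - 3·t^3 + 5·t^2 - 4·t - 3, nehmen wir 3 Ableitungen. Mit d/dt von x(t) finden wir v(t) = 24·t^5 - 25·t^4 - 4·t^3 - 9·t^2 + 10·t - 4. Durch Ableiten von der Geschwindigkeit erhalten wir die Beschleunigung: a(t) = 120·t^4 - 100·t^3 - 12·t^2 - 18·t + 10. Mit d/dt von a(t) finden wir j(t) = 480·t^3 - 300·t^2 - 24·t - 18. Mit j(t) = 480·t^3 - 300·t^2 - 24·t - 18 und Einsetzen von t = 3, finden wir j = 10170.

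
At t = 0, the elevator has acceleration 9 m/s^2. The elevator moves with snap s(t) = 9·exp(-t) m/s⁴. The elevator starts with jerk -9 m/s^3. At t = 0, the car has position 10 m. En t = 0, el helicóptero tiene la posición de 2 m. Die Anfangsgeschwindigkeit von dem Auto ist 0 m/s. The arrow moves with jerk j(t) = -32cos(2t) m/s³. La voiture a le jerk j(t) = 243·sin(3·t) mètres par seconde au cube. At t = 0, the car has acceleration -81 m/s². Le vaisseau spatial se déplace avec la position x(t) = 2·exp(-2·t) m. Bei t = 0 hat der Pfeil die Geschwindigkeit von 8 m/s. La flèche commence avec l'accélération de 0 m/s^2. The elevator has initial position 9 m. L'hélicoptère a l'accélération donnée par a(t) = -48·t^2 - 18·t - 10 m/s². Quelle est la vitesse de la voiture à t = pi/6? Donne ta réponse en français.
Nous devons trouver l'intégrale de notre équation du jerk j(t) = 243·sin(3·t) 2 fois. En intégrant le jerk et en utilisant la condition initiale a(0) = -81, nous obtenons a(t) = -81·cos(3·t). La primitive de l'accélération, avec v(0) = 0, donne la vitesse: v(t) = -27·sin(3·t). En utilisant v(t) = -27·sin(3·t) et en substituant t = pi/6, nous trouvons v = -27.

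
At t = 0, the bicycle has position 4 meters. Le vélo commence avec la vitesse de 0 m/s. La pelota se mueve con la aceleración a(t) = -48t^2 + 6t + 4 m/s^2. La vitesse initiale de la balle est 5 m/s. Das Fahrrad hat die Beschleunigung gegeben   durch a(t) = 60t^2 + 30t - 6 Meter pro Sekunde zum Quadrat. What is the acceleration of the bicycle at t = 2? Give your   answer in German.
Aus der Gleichung für die Beschleunigung a(t) = 60·t^2 + 30·t - 6, setzen wir t = 2 ein und erhalten a = 294.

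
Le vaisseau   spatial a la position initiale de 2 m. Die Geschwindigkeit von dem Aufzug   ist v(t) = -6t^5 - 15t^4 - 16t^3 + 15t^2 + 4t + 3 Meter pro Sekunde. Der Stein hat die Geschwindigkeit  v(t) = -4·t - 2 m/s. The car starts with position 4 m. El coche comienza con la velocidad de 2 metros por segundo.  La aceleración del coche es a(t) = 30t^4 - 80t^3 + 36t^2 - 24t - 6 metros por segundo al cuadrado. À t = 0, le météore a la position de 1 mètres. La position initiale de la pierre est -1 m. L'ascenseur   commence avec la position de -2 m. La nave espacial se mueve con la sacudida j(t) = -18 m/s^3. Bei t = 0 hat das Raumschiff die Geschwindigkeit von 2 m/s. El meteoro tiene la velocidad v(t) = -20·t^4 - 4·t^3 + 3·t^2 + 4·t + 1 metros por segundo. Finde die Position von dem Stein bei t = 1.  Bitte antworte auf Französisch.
Pour résoudre ceci, nous devons prendre 1 primitive de notre équation de la vitesse v(t) = -4·t - 2. En intégrant la vitesse et en utilisant la condition initiale x(0) = -1, nous obtenons x(t) = -2·t^2 - 2·t - 1. Nous avons la position x(t) = -2·t^2 - 2·t - 1. En substituant t = 1: x(1) = -5.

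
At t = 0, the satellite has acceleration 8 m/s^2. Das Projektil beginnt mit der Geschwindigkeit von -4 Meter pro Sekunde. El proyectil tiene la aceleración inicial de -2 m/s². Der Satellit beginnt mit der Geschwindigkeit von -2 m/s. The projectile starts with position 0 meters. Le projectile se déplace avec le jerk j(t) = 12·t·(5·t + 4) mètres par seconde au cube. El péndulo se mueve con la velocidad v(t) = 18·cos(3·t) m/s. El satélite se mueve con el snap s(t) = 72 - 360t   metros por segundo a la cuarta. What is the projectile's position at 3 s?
Starting from jerk j(t) = 12·t·(5·t + 4), we take 3 antiderivatives. The antiderivative of jerk is acceleration. Using a(0) = -2, we get a(t) = 20·t^3 + 24·t^2 - 2. Finding the integral of a(t) and using v(0) = -4: v(t) = 5·t^4 + 8·t^3 - 2·t - 4. Integrating velocity and using the initial condition x(0) = 0, we get x(t) = t^5 + 2·t^4 - t^2 - 4·t. We have position x(t) = t^5 + 2·t^4 - t^2 - 4·t. Substituting t = 3: x(3) = 384.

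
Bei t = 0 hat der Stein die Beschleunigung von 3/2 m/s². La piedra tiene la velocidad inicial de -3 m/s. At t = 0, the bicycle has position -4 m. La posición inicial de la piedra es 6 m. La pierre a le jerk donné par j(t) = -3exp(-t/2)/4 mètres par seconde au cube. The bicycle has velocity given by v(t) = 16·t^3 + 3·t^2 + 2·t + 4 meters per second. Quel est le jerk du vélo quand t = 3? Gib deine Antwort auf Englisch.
We must differentiate our velocity equation v(t) = 16·t^3 + 3·t^2 + 2·t + 4 2 times. Differentiating velocity, we get acceleration: a(t) = 48·t^2 + 6·t + 2. Taking d/dt of a(t), we find j(t) = 96·t + 6. From the given jerk equation j(t) = 96·t + 6, we substitute t = 3 to get j = 294.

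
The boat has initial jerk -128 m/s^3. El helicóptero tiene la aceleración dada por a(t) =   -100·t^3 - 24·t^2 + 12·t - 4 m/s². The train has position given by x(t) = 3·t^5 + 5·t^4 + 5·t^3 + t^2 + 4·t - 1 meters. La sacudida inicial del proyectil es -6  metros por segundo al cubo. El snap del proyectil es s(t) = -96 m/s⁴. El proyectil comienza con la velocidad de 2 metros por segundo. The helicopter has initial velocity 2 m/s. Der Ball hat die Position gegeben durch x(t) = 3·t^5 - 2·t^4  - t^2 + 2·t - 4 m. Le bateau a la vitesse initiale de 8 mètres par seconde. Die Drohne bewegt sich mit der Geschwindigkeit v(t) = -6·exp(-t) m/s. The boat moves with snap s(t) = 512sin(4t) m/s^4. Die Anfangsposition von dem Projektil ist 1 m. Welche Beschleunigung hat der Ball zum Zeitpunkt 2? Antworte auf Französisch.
Pour résoudre ceci, nous devons prendre 2 dérivées de notre équation de la position x(t) = 3·t^5 - 2·t^4 - t^2 + 2·t - 4. En dérivant la position, nous obtenons la vitesse: v(t) = 15·t^4 - 8·t^3 - 2·t + 2. En dérivant la vitesse, nous obtenons l'accélération: a(t) = 60·t^3 - 24·t^2 - 2. De l'équation de l'accélération a(t) = 60·t^3 - 24·t^2 - 2, nous substituons t = 2 pour obtenir a = 382.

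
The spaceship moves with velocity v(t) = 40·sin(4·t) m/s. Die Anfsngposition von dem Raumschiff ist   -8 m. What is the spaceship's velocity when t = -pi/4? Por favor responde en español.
De la ecuación de la velocidad v(t) = 40·sin(4·t), sustituimos t = -pi/4 para obtener v = 0.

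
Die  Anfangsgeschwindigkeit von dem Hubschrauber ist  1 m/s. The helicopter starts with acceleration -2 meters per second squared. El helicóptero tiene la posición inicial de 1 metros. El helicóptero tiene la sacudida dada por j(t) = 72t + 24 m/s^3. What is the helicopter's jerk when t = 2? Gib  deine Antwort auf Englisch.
Using j(t) = 72·t + 24 and substituting t = 2, we find j = 168.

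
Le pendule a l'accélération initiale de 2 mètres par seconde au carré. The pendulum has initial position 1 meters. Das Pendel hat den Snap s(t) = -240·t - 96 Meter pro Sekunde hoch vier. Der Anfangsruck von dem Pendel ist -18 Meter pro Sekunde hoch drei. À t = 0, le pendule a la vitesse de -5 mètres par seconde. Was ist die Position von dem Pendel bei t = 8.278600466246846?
Wir müssen die Stammfunktion unserer Gleichung für den Snap s(t) = -240·t - 96 4-mal finden. Durch Integration von dem Snap und Verwendung der Anfangsbedingung j(0) = -18, erhalten wir j(t) = -120·t^2 - 96·t - 18. Das Integral von dem Ruck ist die Beschleunigung. Mit a(0) = 2 erhalten wir a(t) = -40·t^3 - 48·t^2 - 18·t + 2. Die Stammfunktion von der Beschleunigung ist die Geschwindigkeit. Mit v(0) = -5 erhalten wir v(t) = -10·t^4 - 16·t^3 - 9·t^2 + 2·t - 5. Das Integral von der Geschwindigkeit, mit x(0) = 1, ergibt die Position: x(t) = -2·t^5 - 4·t^4 - 3·t^3 + t^2 - 5·t + 1. Aus der Gleichung für die Position x(t) = -2·t^5 - 4·t^4 - 3·t^3 + t^2 - 5·t + 1, setzen wir t = 8.278600466246846 ein und erhalten x = -98232.7439828909.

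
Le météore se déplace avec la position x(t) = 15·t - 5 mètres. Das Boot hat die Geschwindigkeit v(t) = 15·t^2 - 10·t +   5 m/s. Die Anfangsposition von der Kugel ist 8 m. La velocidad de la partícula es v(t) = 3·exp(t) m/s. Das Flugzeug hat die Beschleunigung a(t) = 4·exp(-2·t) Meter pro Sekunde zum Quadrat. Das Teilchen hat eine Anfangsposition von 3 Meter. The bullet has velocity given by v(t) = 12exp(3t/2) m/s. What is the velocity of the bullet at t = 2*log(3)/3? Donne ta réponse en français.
De l'équation de la vitesse v(t) = 12·exp(3·t/2), nous substituons t = 2*log(3)/3 pour obtenir v = 36.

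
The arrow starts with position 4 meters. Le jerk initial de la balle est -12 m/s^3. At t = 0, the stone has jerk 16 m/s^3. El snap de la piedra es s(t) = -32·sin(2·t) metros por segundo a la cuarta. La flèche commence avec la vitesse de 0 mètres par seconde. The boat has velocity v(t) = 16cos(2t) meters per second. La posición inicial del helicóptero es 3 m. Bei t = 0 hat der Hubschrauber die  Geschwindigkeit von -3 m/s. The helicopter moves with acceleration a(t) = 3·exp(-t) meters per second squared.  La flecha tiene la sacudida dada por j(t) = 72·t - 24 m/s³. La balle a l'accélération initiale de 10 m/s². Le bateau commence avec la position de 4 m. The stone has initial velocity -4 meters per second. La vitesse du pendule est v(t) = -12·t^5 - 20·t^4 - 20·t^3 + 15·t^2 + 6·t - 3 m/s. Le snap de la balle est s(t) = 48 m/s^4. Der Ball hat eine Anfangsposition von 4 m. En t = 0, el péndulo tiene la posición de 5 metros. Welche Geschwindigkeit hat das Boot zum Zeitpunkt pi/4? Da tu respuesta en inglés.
Using v(t) = 16·cos(2·t) and substituting t = pi/4, we find v = 0.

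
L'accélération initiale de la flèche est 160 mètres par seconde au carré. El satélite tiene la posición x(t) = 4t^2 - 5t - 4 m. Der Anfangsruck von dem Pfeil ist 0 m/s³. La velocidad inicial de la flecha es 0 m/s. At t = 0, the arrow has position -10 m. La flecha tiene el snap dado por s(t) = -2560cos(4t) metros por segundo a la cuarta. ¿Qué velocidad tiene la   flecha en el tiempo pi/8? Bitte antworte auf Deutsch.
Ausgehend von dem Snap s(t) = -2560·cos(4·t), nehmen wir 3 Integrale. Mit ∫s(t)dt und Anwendung von j(0) = 0, finden wir j(t) = -640·sin(4·t). Durch Integration von dem Ruck und Verwendung der Anfangsbedingung a(0) = 160, erhalten wir a(t) = 160·cos(4·t). Durch Integration von der Beschleunigung und Verwendung der Anfangsbedingung v(0) = 0, erhalten wir v(t) = 40·sin(4·t). Wir haben die Geschwindigkeit v(t) = 40·sin(4·t). Durch Einsetzen von t = pi/8: v(pi/8) = 40.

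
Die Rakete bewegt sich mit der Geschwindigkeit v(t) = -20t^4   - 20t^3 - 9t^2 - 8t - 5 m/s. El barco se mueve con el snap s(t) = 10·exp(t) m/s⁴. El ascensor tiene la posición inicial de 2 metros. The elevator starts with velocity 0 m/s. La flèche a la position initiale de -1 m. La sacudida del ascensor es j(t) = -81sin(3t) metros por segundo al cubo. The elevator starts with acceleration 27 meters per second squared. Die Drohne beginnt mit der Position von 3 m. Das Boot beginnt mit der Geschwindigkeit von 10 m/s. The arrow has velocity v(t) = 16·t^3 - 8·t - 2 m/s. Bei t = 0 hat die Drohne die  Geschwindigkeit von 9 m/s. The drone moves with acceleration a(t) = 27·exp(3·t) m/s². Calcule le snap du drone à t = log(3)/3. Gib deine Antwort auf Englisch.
Starting from acceleration a(t) = 27·exp(3·t), we take 2 derivatives. The derivative of acceleration gives jerk: j(t) = 81·exp(3·t). Differentiating jerk, we get snap: s(t) = 243·exp(3·t). From the given snap equation s(t) = 243·exp(3·t), we substitute t = log(3)/3 to get s = 729.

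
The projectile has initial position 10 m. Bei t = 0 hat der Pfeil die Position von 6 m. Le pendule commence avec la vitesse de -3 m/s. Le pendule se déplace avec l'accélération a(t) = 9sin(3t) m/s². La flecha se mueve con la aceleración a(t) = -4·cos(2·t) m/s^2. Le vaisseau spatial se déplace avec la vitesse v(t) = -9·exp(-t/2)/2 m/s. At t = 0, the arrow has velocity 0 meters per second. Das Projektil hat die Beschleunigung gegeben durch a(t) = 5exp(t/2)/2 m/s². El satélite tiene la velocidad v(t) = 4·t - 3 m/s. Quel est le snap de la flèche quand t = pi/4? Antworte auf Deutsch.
Um dies zu lösen, müssen wir 2 Ableitungen unserer Gleichung für die Beschleunigung a(t) = -4·cos(2·t) nehmen. Durch Ableiten von der Beschleunigung erhalten wir den Ruck: j(t) = 8·sin(2·t). Mit d/dt von j(t) finden wir s(t) = 16·cos(2·t). Aus der Gleichung für den Snap s(t) = 16·cos(2·t), setzen wir t = pi/4 ein und erhalten s = 0.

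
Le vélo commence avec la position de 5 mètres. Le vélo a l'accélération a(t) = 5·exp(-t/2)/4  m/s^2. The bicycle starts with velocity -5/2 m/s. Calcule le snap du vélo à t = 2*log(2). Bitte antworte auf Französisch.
En partant de l'accélération a(t) = 5·exp(-t/2)/4, nous prenons 2 dérivées. La dérivée de l'accélération donne le jerk: j(t) = -5·exp(-t/2)/8. En prenant d/dt de j(t), nous trouvons s(t) = 5·exp(-t/2)/16. Nous avons le snap s(t) = 5·exp(-t/2)/16. En substituant t = 2*log(2): s(2*log(2)) = 5/32.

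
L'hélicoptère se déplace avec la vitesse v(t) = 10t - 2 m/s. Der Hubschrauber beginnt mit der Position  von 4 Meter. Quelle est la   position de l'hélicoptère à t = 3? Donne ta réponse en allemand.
Um dies zu lösen, müssen wir 1 Stammfunktion unserer Gleichung für die Geschwindigkeit v(t) = 10·t - 2 finden. Durch Integration von der Geschwindigkeit und Verwendung der Anfangsbedingung x(0) = 4, erhalten wir x(t) = 5·t^2 - 2·t + 4. Mit x(t) = 5·t^2 - 2·t + 4 und Einsetzen von t = 3, finden wir x = 43.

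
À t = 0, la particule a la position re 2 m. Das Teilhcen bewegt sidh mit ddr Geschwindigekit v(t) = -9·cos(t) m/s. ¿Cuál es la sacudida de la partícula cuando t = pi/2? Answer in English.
Starting from velocity v(t) = -9·cos(t), we take 2 derivatives. The derivative of velocity gives acceleration: a(t) = 9·sin(t). Taking d/dt of a(t), we find j(t) = 9·cos(t). Using j(t) = 9·cos(t) and substituting t = pi/2, we find j = 0.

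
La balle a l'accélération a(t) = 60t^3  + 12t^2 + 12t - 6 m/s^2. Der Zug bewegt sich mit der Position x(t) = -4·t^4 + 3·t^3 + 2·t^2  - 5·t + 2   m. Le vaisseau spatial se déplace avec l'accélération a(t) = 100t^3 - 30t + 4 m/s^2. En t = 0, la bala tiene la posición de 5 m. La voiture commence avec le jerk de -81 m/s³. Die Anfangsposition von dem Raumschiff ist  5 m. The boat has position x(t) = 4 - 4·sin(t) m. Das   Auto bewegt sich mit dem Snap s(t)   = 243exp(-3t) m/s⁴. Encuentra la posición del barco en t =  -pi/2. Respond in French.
En utilisant x(t) = 4 - 4·sin(t) et en substituant t = -pi/2, nous trouvons x = 8.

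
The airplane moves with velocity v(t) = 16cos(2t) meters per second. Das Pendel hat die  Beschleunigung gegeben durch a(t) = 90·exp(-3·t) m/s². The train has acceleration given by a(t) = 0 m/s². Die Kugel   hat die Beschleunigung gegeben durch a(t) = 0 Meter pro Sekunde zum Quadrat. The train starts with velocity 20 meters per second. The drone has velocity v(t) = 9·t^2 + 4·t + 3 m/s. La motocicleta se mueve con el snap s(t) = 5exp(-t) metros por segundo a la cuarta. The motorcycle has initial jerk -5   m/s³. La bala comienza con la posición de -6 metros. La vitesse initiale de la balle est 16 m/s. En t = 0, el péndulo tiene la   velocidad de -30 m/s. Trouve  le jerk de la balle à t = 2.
Nous devons dériver notre équation de l'accélération a(t) = 0 1 fois. La dérivée de l'accélération donne le jerk: j(t) = 0. Nous avons le jerk j(t) = 0. En substituant t = 2: j(2) = 0.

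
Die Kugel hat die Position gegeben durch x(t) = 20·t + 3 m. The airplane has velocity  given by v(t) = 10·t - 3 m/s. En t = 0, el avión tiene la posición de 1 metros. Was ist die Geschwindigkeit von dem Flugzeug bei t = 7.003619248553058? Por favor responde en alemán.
Wir haben die Geschwindigkeit v(t) = 10·t - 3. Durch Einsetzen von t = 7.003619248553058: v(7.003619248553058) = 67.0361924855306.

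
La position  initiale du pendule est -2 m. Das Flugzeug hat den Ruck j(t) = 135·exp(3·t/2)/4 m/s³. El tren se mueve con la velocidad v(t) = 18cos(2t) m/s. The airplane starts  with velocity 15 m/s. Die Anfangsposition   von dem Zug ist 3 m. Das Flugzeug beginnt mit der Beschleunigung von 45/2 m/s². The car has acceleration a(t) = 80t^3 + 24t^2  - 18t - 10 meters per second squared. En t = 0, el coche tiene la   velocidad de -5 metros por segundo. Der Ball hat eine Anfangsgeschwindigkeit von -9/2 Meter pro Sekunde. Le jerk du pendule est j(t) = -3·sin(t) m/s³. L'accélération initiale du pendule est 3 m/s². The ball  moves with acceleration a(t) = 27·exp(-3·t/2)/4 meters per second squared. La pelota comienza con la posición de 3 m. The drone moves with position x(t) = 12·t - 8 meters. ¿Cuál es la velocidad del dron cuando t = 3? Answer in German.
Ausgehend von der Position x(t) = 12·t - 8, nehmen wir 1 Ableitung. Die Ableitung von der Position ergibt die Geschwindigkeit: v(t) = 12. Wir haben die Geschwindigkeit v(t) = 12. Durch Einsetzen von t = 3: v(3) = 12.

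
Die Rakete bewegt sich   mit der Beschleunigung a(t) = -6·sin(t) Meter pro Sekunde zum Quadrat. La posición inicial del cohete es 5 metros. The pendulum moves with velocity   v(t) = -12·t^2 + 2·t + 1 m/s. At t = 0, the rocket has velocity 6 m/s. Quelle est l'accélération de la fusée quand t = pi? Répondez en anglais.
From the given acceleration equation a(t) = -6·sin(t), we substitute t = pi to get a = 0.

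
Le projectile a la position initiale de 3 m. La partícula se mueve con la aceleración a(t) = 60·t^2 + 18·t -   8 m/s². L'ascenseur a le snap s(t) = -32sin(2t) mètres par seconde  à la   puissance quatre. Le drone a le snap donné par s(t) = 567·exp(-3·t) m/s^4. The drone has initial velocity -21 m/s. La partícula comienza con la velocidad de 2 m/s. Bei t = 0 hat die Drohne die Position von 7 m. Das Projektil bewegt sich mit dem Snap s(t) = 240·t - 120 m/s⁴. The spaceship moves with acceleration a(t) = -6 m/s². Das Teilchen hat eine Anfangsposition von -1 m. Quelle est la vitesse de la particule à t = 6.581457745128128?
Nous devons intégrer notre équation de l'accélération a(t) = 60·t^2 + 18·t - 8 1 fois. L'intégrale de l'accélération, avec v(0) = 2, donne la vitesse: v(t) = 20·t^3 + 9·t^2 - 8·t + 2. De l'équation de la vitesse v(t) = 20·t^3 + 9·t^2 - 8·t + 2, nous substituons t = 6.581457745128128 pour obtenir v = 6040.78259848726.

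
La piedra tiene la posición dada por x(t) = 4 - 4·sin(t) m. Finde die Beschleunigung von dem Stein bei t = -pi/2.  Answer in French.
Nous devons dériver notre équation de la position x(t) = 4 - 4·sin(t) 2 fois. La dérivée de la position donne la vitesse: v(t) = -4·cos(t). La dérivée de la vitesse donne l'accélération: a(t) = 4·sin(t). De l'équation de l'accélération a(t) = 4·sin(t), nous substituons t = -pi/2 pour obtenir a = -4.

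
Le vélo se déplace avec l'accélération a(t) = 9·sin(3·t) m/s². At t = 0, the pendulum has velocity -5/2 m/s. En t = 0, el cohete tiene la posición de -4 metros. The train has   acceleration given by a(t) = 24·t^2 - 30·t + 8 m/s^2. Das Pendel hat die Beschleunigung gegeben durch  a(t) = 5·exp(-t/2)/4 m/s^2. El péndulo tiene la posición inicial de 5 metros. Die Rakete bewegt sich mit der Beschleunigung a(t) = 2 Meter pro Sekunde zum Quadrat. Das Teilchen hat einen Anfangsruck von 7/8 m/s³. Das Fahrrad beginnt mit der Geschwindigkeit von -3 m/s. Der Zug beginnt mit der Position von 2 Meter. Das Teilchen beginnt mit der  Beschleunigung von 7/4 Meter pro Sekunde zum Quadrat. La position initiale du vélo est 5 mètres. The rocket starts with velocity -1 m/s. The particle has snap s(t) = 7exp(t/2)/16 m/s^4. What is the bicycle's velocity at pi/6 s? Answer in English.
To find the answer, we compute 1 antiderivative of a(t) = 9·sin(3·t). The integral of acceleration, with v(0) = -3, gives velocity: v(t) = -3·cos(3·t). Using v(t) = -3·cos(3·t) and substituting t = pi/6, we find v = 0.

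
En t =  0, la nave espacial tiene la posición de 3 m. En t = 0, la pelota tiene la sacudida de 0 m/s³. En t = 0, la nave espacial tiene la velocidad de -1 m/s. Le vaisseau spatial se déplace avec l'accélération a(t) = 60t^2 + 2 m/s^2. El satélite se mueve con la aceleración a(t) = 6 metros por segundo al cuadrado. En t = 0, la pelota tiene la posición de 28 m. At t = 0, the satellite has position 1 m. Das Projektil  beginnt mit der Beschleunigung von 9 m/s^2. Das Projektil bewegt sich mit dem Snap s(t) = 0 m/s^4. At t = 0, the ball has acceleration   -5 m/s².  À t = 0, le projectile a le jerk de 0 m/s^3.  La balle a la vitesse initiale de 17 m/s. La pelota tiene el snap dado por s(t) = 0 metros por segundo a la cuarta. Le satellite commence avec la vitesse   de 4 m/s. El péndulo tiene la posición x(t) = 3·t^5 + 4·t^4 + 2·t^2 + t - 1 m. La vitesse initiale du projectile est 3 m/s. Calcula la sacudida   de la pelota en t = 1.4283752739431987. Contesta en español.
Para resolver esto, necesitamos tomar 1 integral de nuestra ecuación del snap s(t) = 0. Tomando ∫s(t)dt y aplicando j(0) = 0, encontramos j(t) = 0. De la ecuación de la sacudida j(t) = 0, sustituimos t = 1.4283752739431987 para obtener j = 0.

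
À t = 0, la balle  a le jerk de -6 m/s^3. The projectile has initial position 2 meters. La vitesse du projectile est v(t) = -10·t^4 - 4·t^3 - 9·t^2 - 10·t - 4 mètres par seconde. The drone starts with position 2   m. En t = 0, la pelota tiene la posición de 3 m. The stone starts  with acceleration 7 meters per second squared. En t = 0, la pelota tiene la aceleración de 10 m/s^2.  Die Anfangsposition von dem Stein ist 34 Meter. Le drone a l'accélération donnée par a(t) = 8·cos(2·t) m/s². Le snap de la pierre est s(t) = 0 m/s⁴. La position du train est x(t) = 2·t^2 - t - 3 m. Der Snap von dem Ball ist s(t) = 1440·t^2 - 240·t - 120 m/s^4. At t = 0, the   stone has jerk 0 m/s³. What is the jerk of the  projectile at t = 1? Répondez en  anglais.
Starting from velocity v(t) = -10·t^4 - 4·t^3 - 9·t^2 - 10·t - 4, we take 2 derivatives. The derivative of velocity gives acceleration: a(t) = -40·t^3 - 12·t^2 - 18·t - 10. Differentiating acceleration, we get jerk: j(t) = -120·t^2 - 24·t - 18. From the given jerk equation j(t) = -120·t^2 - 24·t - 18, we substitute t = 1 to get j = -162.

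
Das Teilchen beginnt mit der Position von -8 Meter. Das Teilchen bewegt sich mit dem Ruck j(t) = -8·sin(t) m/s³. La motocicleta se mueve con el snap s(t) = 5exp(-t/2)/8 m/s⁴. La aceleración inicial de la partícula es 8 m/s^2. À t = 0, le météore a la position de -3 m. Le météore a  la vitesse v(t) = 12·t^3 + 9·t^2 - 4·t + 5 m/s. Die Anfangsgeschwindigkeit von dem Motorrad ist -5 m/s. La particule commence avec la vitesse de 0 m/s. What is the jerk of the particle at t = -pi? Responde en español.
Usando j(t) = -8·sin(t) y sustituyendo t = -pi, encontramos j = 0.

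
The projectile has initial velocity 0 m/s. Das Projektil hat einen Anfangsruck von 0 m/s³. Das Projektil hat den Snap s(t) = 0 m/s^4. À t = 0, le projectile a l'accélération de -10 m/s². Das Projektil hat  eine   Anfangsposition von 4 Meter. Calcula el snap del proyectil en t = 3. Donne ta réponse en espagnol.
Usando s(t) = 0 y sustituyendo t = 3, encontramos s = 0.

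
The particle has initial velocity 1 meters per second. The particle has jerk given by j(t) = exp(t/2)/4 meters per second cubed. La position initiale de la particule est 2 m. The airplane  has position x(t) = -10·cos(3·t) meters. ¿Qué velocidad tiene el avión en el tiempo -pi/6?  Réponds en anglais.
We must differentiate our position equation x(t) = -10·cos(3·t) 1 time. The derivative of position gives velocity: v(t) = 30·sin(3·t). Using v(t) = 30·sin(3·t) and substituting t = -pi/6, we find v = -30.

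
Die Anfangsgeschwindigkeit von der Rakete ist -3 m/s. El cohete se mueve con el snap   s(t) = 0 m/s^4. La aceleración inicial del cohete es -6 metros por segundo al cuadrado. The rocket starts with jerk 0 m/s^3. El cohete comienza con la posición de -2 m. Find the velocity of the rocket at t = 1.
We must find the integral of our snap equation s(t) = 0 3 times. The integral of snap, with j(0) = 0, gives jerk: j(t) = 0. Finding the integral of j(t) and using a(0) = -6: a(t) = -6. Taking ∫a(t)dt and applying v(0) = -3, we find v(t) = -6·t - 3. From the given velocity equation v(t) = -6·t - 3, we substitute t = 1 to get v = -9.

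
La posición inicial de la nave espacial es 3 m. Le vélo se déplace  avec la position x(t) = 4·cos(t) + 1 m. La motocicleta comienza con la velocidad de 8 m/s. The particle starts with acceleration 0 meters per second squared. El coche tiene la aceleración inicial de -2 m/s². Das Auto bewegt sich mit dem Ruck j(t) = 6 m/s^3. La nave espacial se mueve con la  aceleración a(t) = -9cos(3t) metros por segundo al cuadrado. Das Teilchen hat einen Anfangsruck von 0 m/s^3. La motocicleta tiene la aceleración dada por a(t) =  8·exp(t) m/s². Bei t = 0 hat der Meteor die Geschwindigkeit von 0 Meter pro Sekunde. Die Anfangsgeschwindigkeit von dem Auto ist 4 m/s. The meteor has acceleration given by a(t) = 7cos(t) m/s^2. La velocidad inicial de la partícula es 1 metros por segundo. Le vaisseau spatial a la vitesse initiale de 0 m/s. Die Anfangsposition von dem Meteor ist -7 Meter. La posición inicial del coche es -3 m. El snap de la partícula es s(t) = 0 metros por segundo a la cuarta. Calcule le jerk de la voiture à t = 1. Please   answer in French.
De l'équation du jerk j(t) = 6, nous substituons t = 1 pour obtenir j = 6.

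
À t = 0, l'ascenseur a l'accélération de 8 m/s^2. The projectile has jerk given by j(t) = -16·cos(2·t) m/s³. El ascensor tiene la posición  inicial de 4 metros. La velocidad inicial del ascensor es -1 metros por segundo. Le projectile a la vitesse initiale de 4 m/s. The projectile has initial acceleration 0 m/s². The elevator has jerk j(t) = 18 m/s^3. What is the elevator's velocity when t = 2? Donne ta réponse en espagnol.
Necesitamos integrar nuestra ecuación de la sacudida j(t) = 18 2 veces. La integral de la sacudida es la aceleración. Usando a(0) = 8, obtenemos a(t) = 18·t + 8. La antiderivada de la aceleración es la velocidad. Usando v(0) = -1, obtenemos v(t) = 9·t^2 + 8·t - 1. Tenemos la velocidad v(t) = 9·t^2 + 8·t - 1. Sustituyendo t = 2: v(2) = 51.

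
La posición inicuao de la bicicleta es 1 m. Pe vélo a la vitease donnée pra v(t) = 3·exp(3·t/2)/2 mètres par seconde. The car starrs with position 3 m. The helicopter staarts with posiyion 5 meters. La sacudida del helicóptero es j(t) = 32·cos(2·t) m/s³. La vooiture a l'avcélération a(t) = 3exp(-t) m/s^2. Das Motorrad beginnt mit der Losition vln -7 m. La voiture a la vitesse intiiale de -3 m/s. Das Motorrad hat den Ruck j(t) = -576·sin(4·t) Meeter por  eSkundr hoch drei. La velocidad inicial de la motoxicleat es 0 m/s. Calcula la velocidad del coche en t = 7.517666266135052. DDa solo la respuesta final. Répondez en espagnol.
v(7.517666266135052) = -0.00163019770930485.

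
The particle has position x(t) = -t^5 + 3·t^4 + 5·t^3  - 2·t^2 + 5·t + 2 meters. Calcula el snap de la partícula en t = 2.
Debemos derivar nuestra ecuación de la posición x(t) = -t^5 + 3·t^4 + 5·t^3 - 2·t^2 + 5·t + 2 4 veces. La derivada de la posición da la velocidad: v(t) = -5·t^4 + 12·t^3 + 15·t^2 - 4·t + 5. Derivando la velocidad, obtenemos la aceleración: a(t) = -20·t^3 + 36·t^2 + 30·t - 4. Tomando d/dt de a(t), encontramos j(t) = -60·t^2 + 72·t + 30. Tomando d/dt de j(t), encontramos s(t) = 72 - 120·t. De la ecuación del snap s(t) = 72 - 120·t, sustituimos t = 2 para obtener s = -168.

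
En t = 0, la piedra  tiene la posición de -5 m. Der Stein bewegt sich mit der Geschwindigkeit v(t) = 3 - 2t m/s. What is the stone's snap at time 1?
We must differentiate our velocity equation v(t) = 3 - 2·t 3 times. The derivative of velocity gives acceleration: a(t) = -2. Taking d/dt of a(t), we find j(t) = 0. The derivative of jerk gives snap: s(t) = 0. Using s(t) = 0 and substituting t = 1, we find s = 0.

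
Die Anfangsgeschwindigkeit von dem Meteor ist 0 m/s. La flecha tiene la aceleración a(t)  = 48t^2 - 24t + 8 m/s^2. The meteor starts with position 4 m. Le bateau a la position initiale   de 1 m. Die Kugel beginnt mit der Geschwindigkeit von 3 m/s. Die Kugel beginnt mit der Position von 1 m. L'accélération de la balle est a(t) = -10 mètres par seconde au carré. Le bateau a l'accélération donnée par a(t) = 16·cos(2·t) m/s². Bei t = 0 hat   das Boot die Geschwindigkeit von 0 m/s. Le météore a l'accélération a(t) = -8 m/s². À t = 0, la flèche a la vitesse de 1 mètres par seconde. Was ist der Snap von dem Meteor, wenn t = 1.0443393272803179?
Wir müssen unsere Gleichung für die Beschleunigung a(t) = -8 2-mal ableiten. Mit d/dt von a(t) finden wir j(t) = 0. Durch Ableiten von dem Ruck erhalten wir den Snap: s(t) = 0. Aus der Gleichung für den Snap s(t) = 0, setzen wir t = 1.0443393272803179 ein und erhalten s = 0.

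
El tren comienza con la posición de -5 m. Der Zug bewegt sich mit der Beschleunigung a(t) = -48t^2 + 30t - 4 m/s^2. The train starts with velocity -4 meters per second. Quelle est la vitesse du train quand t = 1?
Pour résoudre ceci, nous devons prendre 1 primitive de notre équation de l'accélération a(t) = -48·t^2 + 30·t - 4. En prenant ∫a(t)dt et en appliquant v(0) = -4, nous trouvons v(t) = -16·t^3 + 15·t^2 - 4·t - 4. Nous avons la vitesse v(t) = -16·t^3 + 15·t^2 - 4·t - 4. En substituant t = 1: v(1) = -9.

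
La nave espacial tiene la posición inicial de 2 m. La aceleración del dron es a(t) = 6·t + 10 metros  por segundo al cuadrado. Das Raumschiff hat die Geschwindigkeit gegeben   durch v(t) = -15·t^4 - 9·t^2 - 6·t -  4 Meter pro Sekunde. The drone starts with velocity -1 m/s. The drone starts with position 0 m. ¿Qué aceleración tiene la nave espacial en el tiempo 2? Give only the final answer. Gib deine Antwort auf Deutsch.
Die Antwort ist -522.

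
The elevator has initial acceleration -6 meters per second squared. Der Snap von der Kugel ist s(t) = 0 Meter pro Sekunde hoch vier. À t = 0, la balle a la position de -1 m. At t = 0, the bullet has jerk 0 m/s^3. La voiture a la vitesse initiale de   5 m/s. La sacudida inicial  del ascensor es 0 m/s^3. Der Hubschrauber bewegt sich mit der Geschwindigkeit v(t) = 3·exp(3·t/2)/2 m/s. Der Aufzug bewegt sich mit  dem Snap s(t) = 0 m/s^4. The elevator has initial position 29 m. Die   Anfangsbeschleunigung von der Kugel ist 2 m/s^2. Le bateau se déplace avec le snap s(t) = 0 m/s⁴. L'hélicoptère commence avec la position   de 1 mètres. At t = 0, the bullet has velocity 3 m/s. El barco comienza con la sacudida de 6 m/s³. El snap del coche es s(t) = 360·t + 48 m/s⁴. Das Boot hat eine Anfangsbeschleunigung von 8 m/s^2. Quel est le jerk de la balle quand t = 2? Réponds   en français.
En partant du snap s(t) = 0, nous prenons 1 intégrale. L'intégrale du snap, avec j(0) = 0, donne le jerk: j(t) = 0. Nous avons le jerk j(t) = 0. En substituant t = 2: j(2) = 0.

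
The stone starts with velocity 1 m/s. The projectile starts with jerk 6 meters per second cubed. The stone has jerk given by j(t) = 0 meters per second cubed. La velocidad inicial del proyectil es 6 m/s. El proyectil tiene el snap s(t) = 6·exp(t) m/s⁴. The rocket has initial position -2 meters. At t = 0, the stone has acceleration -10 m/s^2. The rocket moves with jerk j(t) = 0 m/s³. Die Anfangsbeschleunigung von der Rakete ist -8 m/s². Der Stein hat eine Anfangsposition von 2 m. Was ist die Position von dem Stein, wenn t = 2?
Ausgehend von dem Ruck j(t) = 0, nehmen wir 3 Stammfunktionen. Das Integral von dem Ruck, mit a(0) = -10, ergibt die Beschleunigung: a(t) = -10. Mit ∫a(t)dt und Anwendung von v(0) = 1, finden wir v(t) = 1 - 10·t. Das Integral von der Geschwindigkeit ist die Position. Mit x(0) = 2 erhalten wir x(t) = -5·t^2 + t + 2. Wir haben die Position x(t) = -5·t^2 + t + 2. Durch Einsetzen von t = 2: x(2) = -16.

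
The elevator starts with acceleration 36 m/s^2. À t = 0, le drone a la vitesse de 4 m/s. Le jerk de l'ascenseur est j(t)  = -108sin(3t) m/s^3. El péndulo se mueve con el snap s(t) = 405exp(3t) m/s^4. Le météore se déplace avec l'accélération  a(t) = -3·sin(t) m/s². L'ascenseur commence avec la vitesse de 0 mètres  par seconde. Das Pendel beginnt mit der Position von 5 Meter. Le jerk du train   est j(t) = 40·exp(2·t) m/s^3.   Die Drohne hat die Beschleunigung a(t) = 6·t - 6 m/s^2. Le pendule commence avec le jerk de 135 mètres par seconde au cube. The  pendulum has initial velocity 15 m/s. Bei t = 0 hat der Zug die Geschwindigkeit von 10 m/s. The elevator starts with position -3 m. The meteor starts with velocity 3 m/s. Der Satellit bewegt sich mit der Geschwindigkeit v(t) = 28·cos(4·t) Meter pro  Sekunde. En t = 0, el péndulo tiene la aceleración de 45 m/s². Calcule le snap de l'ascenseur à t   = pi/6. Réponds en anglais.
We must differentiate our jerk equation j(t) = -108·sin(3·t) 1 time. The derivative of jerk gives snap: s(t) = -324·cos(3·t). From the given snap equation s(t) = -324·cos(3·t), we substitute t = pi/6 to get s = 0.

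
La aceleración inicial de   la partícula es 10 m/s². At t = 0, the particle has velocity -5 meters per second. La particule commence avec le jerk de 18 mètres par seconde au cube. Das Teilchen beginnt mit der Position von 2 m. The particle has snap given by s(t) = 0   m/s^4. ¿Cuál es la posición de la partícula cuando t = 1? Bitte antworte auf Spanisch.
Debemos encontrar la antiderivada de nuestra ecuación del snap s(t) = 0 4 veces. La integral del snap, con j(0) = 18, da la sacudida: j(t) = 18. Integrando la sacudida y usando la condición inicial a(0) = 10, obtenemos a(t) = 18·t + 10. La integral de la aceleración es la velocidad. Usando v(0) = -5, obtenemos v(t) = 9·t^2 + 10·t - 5. Integrando la velocidad y usando la condición inicial x(0) = 2, obtenemos x(t) = 3·t^3 + 5·t^2 - 5·t + 2. Usando x(t) = 3·t^3 + 5·t^2 - 5·t + 2 y sustituyendo t = 1, encontramos x = 5.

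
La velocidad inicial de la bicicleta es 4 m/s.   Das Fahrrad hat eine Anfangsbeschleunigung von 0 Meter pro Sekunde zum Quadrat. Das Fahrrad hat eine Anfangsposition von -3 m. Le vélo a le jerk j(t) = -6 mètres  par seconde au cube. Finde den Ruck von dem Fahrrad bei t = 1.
Wir haben den Ruck j(t) = -6. Durch Einsetzen von t = 1: j(1) = -6.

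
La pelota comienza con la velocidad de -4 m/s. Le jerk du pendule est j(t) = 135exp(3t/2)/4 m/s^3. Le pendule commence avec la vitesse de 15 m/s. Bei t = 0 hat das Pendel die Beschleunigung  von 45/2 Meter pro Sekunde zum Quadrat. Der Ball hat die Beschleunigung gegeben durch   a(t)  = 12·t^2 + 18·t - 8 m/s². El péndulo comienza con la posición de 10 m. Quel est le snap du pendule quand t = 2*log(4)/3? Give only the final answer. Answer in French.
s(2*log(4)/3) = 405/2.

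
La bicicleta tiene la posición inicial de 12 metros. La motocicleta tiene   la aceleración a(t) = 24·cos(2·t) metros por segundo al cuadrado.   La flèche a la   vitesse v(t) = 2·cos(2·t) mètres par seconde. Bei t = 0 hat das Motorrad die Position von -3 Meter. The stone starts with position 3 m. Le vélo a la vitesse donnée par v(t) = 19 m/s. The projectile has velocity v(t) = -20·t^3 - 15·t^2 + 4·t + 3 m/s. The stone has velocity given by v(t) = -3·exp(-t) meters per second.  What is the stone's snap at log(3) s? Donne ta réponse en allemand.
Ausgehend von der Geschwindigkeit v(t) = -3·exp(-t), nehmen wir 3 Ableitungen. Mit d/dt von v(t) finden wir a(t) = 3·exp(-t). Die Ableitung von der Beschleunigung ergibt den Ruck: j(t) = -3·exp(-t). Durch Ableiten von dem Ruck erhalten wir den Snap: s(t) = 3·exp(-t). Mit s(t) = 3·exp(-t) und Einsetzen von t = log(3), finden wir s = 1.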